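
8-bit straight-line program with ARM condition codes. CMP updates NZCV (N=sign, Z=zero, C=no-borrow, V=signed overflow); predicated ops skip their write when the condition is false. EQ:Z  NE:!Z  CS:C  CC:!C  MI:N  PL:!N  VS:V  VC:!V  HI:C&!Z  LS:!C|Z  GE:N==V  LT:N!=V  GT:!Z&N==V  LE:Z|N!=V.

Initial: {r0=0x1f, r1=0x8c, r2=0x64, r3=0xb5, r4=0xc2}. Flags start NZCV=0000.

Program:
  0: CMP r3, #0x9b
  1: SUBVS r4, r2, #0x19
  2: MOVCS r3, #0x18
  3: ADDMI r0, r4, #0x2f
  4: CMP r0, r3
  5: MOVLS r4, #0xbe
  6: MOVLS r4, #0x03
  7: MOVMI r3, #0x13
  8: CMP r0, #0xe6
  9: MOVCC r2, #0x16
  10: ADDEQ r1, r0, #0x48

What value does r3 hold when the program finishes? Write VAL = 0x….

[0] flags=0010 → (cmp)
[1] flags=0010 VS?F → skip
[2] flags=0010 CS?T → r3=0x18
[3] flags=0010 MI?F → skip
[4] flags=0010 → (cmp)
[5] flags=0010 LS?F → skip
[6] flags=0010 LS?F → skip
[7] flags=0010 MI?F → skip
[8] flags=0000 → (cmp)
[9] flags=0000 CC?T → r2=0x16
[10] flags=0000 EQ?F → skip

VAL = 0x18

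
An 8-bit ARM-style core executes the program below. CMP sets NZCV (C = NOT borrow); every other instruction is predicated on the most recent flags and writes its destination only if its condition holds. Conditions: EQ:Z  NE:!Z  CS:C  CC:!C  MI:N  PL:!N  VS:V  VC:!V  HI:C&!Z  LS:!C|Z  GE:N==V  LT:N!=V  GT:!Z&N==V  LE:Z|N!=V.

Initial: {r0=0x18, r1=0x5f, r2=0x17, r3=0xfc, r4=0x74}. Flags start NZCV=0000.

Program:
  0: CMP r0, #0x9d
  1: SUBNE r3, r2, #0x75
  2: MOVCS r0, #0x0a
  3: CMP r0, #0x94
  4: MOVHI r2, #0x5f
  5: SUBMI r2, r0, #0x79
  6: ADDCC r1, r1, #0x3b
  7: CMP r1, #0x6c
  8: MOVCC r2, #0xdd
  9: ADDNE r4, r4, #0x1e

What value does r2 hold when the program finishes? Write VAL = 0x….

[0] flags=0000 → (cmp)
[1] flags=0000 NE?T → r3=0xa2
[2] flags=0000 CS?F → skip
[3] flags=1001 → (cmp)
[4] flags=1001 HI?F → skip
[5] flags=1001 MI?T → r2=0x9f
[6] flags=1001 CC?T → r1=0x9a
[7] flags=0011 → (cmp)
[8] flags=0011 CC?F → skip
[9] flags=0011 NE?T → r4=0x92

VAL = 0x9f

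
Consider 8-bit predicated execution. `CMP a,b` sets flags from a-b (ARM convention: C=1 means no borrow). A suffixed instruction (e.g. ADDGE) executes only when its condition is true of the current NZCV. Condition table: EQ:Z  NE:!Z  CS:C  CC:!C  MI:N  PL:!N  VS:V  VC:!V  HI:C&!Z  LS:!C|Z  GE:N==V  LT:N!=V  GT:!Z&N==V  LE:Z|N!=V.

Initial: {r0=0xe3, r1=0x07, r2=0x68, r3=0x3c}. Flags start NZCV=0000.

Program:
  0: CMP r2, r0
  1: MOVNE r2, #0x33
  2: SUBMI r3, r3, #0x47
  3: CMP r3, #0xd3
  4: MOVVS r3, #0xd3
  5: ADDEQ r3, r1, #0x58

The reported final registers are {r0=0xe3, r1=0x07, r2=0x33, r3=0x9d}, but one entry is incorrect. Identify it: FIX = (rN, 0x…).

[0] flags=1001 → (cmp)
[1] flags=1001 NE?T → r2=0x33
[2] flags=1001 MI?T → r3=0xf5
[3] flags=0010 → (cmp)
[4] flags=0010 VS?F → skip
[5] flags=0010 EQ?F → skip

FIX = (r3, 0xf5)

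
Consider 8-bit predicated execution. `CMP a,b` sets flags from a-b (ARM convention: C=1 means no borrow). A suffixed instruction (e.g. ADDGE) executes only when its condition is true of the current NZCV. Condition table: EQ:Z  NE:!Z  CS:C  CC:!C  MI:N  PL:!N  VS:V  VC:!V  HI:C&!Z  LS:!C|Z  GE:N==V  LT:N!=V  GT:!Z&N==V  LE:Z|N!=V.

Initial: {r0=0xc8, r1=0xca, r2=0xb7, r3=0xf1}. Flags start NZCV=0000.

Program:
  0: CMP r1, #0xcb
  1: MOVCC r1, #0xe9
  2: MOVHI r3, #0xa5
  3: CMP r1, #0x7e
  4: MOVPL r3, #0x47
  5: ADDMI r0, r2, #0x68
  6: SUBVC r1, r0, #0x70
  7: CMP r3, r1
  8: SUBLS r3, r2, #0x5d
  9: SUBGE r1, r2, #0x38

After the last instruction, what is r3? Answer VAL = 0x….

VAL = 0x5a

0: ✓ CMP  NZCV=1000
1: ✓ MOVCC  r1←0xe9
2: · MOVHI
3: ✓ CMP  NZCV=0011
4: ✓ MOVPL  r3←0x47
5: · ADDMI
6: · SUBVC
7: ✓ CMP  NZCV=0000
8: ✓ SUBLS  r3←0x5a
9: ✓ SUBGE  r1←0x7f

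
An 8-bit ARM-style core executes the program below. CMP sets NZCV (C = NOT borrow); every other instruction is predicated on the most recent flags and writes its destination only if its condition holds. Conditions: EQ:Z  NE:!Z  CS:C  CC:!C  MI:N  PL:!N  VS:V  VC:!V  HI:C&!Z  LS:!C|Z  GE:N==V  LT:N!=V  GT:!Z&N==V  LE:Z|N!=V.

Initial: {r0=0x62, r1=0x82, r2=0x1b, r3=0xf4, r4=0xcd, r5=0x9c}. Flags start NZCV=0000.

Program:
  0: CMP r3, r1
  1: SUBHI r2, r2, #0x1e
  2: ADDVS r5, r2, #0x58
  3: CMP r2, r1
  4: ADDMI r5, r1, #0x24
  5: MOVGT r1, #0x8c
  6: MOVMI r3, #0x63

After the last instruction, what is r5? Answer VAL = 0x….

0: ✓ CMP  NZCV=0010
1: ✓ SUBHI  r2←0xfd
2: · ADDVS
3: ✓ CMP  NZCV=0010
4: · ADDMI
5: ✓ MOVGT  r1←0x8c
6: · MOVMI

VAL = 0x9c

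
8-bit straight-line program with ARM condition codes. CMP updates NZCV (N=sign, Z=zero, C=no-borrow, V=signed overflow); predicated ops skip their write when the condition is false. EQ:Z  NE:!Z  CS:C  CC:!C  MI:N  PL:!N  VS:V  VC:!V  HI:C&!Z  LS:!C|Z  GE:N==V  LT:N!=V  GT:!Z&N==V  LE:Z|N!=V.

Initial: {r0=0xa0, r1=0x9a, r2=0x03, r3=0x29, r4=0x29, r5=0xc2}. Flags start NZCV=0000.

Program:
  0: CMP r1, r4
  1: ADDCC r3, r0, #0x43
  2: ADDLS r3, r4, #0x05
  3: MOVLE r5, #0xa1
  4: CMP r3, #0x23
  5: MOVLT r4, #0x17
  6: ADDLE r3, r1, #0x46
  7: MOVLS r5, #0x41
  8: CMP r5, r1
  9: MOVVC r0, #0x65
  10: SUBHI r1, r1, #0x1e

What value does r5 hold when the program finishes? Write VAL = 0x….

[0] flags=0011 → (cmp)
[1] flags=0011 CC?F → skip
[2] flags=0011 LS?F → skip
[3] flags=0011 LE?T → r5=0xa1
[4] flags=0010 → (cmp)
[5] flags=0010 LT?F → skip
[6] flags=0010 LE?F → skip
[7] flags=0010 LS?F → skip
[8] flags=0010 → (cmp)
[9] flags=0010 VC?T → r0=0x65
[10] flags=0010 HI?T → r1=0x7c

VAL = 0xa1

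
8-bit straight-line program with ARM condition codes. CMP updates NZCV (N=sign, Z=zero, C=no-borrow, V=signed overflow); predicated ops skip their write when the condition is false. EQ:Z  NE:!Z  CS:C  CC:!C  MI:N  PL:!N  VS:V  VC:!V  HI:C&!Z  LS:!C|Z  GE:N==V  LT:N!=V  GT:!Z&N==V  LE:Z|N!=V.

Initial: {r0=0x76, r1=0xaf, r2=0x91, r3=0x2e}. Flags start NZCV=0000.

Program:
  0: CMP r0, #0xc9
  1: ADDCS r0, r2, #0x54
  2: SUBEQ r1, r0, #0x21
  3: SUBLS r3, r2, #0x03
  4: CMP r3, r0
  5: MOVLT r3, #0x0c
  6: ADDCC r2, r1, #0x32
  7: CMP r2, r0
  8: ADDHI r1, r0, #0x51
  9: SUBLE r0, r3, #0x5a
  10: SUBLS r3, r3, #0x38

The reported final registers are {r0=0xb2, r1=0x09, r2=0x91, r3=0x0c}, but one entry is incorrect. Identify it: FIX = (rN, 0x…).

0: ✓ CMP  NZCV=1001
1: · ADDCS
2: · SUBEQ
3: ✓ SUBLS  r3←0x8e
4: ✓ CMP  NZCV=0011
5: ✓ MOVLT  r3←0x0c
6: · ADDCC
7: ✓ CMP  NZCV=0011
8: ✓ ADDHI  r1←0xc7
9: ✓ SUBLE  r0←0xb2
10: · SUBLS

FIX = (r1, 0xc7)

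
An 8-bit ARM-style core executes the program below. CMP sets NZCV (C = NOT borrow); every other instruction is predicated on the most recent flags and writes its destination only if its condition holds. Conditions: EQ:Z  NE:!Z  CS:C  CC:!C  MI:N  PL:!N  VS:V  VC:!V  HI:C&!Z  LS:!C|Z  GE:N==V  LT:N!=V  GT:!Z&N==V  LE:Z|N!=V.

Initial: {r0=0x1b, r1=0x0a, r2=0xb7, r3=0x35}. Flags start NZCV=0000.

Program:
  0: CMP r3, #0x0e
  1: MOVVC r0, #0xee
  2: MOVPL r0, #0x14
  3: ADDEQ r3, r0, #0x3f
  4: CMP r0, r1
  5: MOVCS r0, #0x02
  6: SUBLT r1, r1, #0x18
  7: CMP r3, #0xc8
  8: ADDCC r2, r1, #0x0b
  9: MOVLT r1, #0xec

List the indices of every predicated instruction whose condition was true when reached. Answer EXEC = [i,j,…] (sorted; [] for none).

[0] flags=0010 → (cmp)
[1] flags=0010 VC?T → r0=0xee
[2] flags=0010 PL?T → r0=0x14
[3] flags=0010 EQ?F → skip
[4] flags=0010 → (cmp)
[5] flags=0010 CS?T → r0=0x02
[6] flags=0010 LT?F → skip
[7] flags=0000 → (cmp)
[8] flags=0000 CC?T → r2=0x15
[9] flags=0000 LT?F → skip

EXEC = [1,2,5,8]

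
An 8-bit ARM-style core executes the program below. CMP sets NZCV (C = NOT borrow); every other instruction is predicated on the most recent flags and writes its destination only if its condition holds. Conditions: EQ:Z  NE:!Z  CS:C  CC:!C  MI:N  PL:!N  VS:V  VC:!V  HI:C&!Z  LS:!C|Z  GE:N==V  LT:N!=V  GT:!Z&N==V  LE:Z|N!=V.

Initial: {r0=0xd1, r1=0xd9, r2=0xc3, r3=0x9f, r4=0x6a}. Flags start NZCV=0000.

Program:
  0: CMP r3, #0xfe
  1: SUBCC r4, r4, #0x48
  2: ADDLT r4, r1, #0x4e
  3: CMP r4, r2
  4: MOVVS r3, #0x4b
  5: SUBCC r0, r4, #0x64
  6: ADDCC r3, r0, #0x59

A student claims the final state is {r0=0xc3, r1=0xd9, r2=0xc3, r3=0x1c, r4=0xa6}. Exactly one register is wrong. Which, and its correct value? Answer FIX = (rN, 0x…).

FIX = (r4, 0x27)

0: ✓ CMP  NZCV=1000
1: ✓ SUBCC  r4←0x22
2: ✓ ADDLT  r4←0x27
3: ✓ CMP  NZCV=0000
4: · MOVVS
5: ✓ SUBCC  r0←0xc3
6: ✓ ADDCC  r3←0x1c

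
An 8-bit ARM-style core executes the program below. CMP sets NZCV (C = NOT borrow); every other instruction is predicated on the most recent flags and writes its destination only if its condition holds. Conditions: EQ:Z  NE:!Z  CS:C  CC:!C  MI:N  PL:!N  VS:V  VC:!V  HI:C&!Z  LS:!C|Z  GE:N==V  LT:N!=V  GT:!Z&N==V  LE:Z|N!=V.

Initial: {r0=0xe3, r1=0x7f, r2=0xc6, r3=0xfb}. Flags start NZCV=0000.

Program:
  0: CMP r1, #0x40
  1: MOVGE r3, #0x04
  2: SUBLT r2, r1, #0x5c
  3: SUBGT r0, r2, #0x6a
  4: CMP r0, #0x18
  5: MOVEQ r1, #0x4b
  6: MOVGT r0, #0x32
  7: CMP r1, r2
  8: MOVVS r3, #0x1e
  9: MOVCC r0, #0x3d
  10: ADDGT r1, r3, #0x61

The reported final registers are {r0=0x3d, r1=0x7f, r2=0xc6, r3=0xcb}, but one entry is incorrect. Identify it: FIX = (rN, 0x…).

0: ✓ CMP  NZCV=0010
1: ✓ MOVGE  r3←0x04
2: · SUBLT
3: ✓ SUBGT  r0←0x5c
4: ✓ CMP  NZCV=0010
5: · MOVEQ
6: ✓ MOVGT  r0←0x32
7: ✓ CMP  NZCV=1001
8: ✓ MOVVS  r3←0x1e
9: ✓ MOVCC  r0←0x3d
10: ✓ ADDGT  r1←0x7f

FIX = (r3, 0x1e)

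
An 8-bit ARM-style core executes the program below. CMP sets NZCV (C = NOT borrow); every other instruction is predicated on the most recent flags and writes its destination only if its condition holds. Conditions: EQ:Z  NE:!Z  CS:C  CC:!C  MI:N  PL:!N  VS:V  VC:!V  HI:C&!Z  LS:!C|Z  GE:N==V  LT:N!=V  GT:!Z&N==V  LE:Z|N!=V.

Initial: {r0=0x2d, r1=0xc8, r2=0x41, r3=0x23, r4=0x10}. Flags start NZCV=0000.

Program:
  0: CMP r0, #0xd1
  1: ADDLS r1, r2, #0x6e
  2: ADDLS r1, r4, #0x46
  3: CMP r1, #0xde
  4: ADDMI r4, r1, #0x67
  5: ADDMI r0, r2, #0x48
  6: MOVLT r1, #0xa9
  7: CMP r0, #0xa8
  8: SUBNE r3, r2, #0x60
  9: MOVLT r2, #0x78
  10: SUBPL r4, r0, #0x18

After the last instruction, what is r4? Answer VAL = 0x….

VAL = 0x10

0: ✓ CMP  NZCV=0000
1: ✓ ADDLS  r1←0xaf
2: ✓ ADDLS  r1←0x56
3: ✓ CMP  NZCV=0000
4: · ADDMI
5: · ADDMI
6: · MOVLT
7: ✓ CMP  NZCV=1001
8: ✓ SUBNE  r3←0xe1
9: · MOVLT
10: · SUBPL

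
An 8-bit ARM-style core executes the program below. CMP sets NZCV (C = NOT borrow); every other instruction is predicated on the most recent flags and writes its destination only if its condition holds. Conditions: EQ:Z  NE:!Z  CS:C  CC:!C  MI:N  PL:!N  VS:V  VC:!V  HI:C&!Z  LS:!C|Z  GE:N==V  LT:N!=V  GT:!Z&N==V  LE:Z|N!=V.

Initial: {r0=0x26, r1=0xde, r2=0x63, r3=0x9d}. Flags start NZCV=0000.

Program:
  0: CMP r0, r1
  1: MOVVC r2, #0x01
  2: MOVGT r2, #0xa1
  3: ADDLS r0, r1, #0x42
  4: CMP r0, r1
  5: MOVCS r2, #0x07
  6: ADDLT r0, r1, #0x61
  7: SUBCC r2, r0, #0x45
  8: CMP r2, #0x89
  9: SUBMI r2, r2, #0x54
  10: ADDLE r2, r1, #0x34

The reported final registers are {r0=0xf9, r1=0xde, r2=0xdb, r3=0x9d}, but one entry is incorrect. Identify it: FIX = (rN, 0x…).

[0] flags=0000 → (cmp)
[1] flags=0000 VC?T → r2=0x01
[2] flags=0000 GT?T → r2=0xa1
[3] flags=0000 LS?T → r0=0x20
[4] flags=0000 → (cmp)
[5] flags=0000 CS?F → skip
[6] flags=0000 LT?F → skip
[7] flags=0000 CC?T → r2=0xdb
[8] flags=0010 → (cmp)
[9] flags=0010 MI?F → skip
[10] flags=0010 LE?F → skip

FIX = (r0, 0x20)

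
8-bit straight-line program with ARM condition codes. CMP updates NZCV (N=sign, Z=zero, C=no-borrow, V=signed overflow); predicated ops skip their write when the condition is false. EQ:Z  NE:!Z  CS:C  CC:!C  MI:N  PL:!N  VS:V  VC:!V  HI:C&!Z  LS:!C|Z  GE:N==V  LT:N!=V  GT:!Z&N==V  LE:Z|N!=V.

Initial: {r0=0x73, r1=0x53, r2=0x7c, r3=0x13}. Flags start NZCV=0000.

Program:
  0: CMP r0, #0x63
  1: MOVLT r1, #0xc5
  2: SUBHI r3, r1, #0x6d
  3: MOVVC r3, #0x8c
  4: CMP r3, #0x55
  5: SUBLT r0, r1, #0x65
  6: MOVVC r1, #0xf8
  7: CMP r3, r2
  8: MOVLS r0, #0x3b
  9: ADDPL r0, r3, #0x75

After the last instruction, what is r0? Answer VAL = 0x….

0: ✓ CMP  NZCV=0010
1: · MOVLT
2: ✓ SUBHI  r3←0xe6
3: ✓ MOVVC  r3←0x8c
4: ✓ CMP  NZCV=0011
5: ✓ SUBLT  r0←0xee
6: · MOVVC
7: ✓ CMP  NZCV=0011
8: · MOVLS
9: ✓ ADDPL  r0←0x01

VAL = 0x01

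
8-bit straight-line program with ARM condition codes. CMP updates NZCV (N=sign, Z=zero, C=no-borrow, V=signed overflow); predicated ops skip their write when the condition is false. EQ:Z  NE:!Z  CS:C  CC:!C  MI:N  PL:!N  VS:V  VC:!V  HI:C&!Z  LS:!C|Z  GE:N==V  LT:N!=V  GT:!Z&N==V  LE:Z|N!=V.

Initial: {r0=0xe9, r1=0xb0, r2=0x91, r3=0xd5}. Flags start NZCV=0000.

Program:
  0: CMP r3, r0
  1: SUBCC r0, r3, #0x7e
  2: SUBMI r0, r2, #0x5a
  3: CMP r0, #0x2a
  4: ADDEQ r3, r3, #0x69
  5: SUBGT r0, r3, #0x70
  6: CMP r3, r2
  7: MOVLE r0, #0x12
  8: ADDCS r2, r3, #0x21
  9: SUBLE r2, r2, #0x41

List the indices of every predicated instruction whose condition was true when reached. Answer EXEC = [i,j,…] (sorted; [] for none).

EXEC = [1,2,5,8]

0: ✓ CMP  NZCV=1000
1: ✓ SUBCC  r0←0x57
2: ✓ SUBMI  r0←0x37
3: ✓ CMP  NZCV=0010
4: · ADDEQ
5: ✓ SUBGT  r0←0x65
6: ✓ CMP  NZCV=0010
7: · MOVLE
8: ✓ ADDCS  r2←0xf6
9: · SUBLE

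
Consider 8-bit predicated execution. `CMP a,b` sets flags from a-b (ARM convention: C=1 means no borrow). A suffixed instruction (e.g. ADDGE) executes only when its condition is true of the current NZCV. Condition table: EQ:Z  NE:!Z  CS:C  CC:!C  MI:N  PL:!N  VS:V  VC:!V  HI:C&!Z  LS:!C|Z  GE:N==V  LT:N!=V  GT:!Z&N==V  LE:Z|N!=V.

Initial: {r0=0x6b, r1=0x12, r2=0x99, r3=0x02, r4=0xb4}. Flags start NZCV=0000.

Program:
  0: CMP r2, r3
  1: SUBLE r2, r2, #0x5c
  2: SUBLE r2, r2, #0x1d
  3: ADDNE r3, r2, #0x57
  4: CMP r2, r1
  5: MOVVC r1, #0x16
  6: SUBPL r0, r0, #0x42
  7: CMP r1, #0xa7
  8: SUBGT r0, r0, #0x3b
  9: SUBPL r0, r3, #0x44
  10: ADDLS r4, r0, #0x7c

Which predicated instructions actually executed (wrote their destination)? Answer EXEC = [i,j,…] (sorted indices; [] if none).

[0] flags=1010 → (cmp)
[1] flags=1010 LE?T → r2=0x3d
[2] flags=1010 LE?T → r2=0x20
[3] flags=1010 NE?T → r3=0x77
[4] flags=0010 → (cmp)
[5] flags=0010 VC?T → r1=0x16
[6] flags=0010 PL?T → r0=0x29
[7] flags=0000 → (cmp)
[8] flags=0000 GT?T → r0=0xee
[9] flags=0000 PL?T → r0=0x33
[10] flags=0000 LS?T → r4=0xaf

EXEC = [1,2,3,5,6,8,9,10]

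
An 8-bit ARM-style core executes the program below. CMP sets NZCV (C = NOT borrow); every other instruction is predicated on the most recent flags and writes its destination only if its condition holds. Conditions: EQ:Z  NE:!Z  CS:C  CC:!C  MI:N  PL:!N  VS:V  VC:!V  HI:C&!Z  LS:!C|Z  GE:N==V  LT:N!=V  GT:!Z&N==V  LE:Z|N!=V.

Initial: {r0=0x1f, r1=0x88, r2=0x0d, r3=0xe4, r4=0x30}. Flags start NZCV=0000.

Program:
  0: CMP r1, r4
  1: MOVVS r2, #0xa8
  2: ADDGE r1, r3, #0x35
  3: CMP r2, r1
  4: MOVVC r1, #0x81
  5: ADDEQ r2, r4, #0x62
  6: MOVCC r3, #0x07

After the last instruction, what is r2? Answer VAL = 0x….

0: ✓ CMP  NZCV=0011
1: ✓ MOVVS  r2←0xa8
2: · ADDGE
3: ✓ CMP  NZCV=0010
4: ✓ MOVVC  r1←0x81
5: · ADDEQ
6: · MOVCC

VAL = 0xa8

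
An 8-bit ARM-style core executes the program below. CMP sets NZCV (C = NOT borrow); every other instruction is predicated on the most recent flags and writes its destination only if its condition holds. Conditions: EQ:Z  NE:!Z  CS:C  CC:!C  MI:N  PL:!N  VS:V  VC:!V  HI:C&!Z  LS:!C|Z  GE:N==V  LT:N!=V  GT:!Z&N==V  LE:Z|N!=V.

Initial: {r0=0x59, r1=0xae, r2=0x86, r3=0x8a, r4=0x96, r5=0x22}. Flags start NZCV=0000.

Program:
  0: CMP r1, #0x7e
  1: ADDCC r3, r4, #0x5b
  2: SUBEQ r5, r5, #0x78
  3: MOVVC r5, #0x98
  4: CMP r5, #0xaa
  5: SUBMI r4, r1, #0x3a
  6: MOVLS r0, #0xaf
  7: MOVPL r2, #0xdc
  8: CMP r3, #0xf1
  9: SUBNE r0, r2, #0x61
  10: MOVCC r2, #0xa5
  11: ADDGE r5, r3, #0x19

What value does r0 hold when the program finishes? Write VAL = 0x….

VAL = 0x7b

[0] flags=0011 → (cmp)
[1] flags=0011 CC?F → skip
[2] flags=0011 EQ?F → skip
[3] flags=0011 VC?F → skip
[4] flags=0000 → (cmp)
[5] flags=0000 MI?F → skip
[6] flags=0000 LS?T → r0=0xaf
[7] flags=0000 PL?T → r2=0xdc
[8] flags=1000 → (cmp)
[9] flags=1000 NE?T → r0=0x7b
[10] flags=1000 CC?T → r2=0xa5
[11] flags=1000 GE?F → skip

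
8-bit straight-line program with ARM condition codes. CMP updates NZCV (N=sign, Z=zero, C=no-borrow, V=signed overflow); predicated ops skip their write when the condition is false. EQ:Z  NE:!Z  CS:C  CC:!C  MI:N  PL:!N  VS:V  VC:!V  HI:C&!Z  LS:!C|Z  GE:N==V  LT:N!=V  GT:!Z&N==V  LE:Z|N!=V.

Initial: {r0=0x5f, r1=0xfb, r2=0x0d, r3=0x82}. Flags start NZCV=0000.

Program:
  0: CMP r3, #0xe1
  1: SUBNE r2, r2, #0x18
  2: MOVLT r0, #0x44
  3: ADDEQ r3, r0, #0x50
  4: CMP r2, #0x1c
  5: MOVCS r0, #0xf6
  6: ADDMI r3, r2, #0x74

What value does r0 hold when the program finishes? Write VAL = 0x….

VAL = 0xf6

[0] flags=1000 → (cmp)
[1] flags=1000 NE?T → r2=0xf5
[2] flags=1000 LT?T → r0=0x44
[3] flags=1000 EQ?F → skip
[4] flags=1010 → (cmp)
[5] flags=1010 CS?T → r0=0xf6
[6] flags=1010 MI?T → r3=0x69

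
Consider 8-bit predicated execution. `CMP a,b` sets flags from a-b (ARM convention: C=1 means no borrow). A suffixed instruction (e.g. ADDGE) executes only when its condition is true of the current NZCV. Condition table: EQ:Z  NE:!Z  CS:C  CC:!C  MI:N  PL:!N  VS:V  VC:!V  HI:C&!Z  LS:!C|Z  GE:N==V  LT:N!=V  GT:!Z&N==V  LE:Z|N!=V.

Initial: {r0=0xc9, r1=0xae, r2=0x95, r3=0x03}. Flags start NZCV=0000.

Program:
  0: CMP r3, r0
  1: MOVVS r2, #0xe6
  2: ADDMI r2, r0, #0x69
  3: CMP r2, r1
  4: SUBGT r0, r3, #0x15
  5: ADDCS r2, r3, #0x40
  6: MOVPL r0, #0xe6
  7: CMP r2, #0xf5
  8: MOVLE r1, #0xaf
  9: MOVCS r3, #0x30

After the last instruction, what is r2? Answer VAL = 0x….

[0] flags=0000 → (cmp)
[1] flags=0000 VS?F → skip
[2] flags=0000 MI?F → skip
[3] flags=1000 → (cmp)
[4] flags=1000 GT?F → skip
[5] flags=1000 CS?F → skip
[6] flags=1000 PL?F → skip
[7] flags=1000 → (cmp)
[8] flags=1000 LE?T → r1=0xaf
[9] flags=1000 CS?F → skip

VAL = 0x95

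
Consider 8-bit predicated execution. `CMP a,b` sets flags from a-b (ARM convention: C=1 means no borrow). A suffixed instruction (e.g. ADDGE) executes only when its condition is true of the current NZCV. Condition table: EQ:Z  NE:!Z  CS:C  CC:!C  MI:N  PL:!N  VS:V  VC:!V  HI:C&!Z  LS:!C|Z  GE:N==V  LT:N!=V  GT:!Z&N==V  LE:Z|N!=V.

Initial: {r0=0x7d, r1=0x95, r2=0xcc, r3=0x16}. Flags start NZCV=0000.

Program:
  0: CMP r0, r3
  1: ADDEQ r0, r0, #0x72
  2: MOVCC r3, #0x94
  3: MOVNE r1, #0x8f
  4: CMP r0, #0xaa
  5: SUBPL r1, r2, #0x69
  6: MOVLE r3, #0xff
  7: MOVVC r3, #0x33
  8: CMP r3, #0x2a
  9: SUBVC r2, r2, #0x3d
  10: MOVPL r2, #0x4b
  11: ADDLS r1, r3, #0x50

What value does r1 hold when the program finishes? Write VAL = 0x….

0: ✓ CMP  NZCV=0010
1: · ADDEQ
2: · MOVCC
3: ✓ MOVNE  r1←0x8f
4: ✓ CMP  NZCV=1001
5: · SUBPL
6: · MOVLE
7: · MOVVC
8: ✓ CMP  NZCV=1000
9: ✓ SUBVC  r2←0x8f
10: · MOVPL
11: ✓ ADDLS  r1←0x66

VAL = 0x66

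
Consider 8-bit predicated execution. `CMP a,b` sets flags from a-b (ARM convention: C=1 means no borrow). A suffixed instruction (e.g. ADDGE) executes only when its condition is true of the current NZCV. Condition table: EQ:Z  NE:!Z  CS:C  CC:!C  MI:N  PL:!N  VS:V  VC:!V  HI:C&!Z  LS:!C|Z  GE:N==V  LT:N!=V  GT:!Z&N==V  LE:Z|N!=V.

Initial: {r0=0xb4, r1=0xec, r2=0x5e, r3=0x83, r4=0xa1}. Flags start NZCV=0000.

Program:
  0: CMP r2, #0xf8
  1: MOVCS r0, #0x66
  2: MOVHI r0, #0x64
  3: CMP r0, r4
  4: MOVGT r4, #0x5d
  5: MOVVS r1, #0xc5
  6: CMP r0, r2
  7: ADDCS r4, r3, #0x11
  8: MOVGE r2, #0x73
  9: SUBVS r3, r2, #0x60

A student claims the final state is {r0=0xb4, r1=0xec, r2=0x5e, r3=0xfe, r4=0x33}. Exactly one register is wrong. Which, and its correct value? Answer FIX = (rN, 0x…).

FIX = (r4, 0x94)

[0] flags=0000 → (cmp)
[1] flags=0000 CS?F → skip
[2] flags=0000 HI?F → skip
[3] flags=0010 → (cmp)
[4] flags=0010 GT?T → r4=0x5d
[5] flags=0010 VS?F → skip
[6] flags=0011 → (cmp)
[7] flags=0011 CS?T → r4=0x94
[8] flags=0011 GE?F → skip
[9] flags=0011 VS?T → r3=0xfe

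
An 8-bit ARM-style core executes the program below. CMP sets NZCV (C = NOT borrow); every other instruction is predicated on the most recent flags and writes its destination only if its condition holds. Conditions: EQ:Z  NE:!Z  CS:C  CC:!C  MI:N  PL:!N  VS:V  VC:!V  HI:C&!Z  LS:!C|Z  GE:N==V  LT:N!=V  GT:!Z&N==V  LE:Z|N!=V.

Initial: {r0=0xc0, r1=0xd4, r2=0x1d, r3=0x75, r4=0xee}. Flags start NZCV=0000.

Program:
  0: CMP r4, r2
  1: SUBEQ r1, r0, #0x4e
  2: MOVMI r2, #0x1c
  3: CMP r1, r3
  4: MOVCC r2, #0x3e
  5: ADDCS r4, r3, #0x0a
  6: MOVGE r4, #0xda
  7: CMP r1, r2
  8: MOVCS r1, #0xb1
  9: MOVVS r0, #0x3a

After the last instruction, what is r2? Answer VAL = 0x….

0: ✓ CMP  NZCV=1010
1: · SUBEQ
2: ✓ MOVMI  r2←0x1c
3: ✓ CMP  NZCV=0011
4: · MOVCC
5: ✓ ADDCS  r4←0x7f
6: · MOVGE
7: ✓ CMP  NZCV=1010
8: ✓ MOVCS  r1←0xb1
9: · MOVVS

VAL = 0x1c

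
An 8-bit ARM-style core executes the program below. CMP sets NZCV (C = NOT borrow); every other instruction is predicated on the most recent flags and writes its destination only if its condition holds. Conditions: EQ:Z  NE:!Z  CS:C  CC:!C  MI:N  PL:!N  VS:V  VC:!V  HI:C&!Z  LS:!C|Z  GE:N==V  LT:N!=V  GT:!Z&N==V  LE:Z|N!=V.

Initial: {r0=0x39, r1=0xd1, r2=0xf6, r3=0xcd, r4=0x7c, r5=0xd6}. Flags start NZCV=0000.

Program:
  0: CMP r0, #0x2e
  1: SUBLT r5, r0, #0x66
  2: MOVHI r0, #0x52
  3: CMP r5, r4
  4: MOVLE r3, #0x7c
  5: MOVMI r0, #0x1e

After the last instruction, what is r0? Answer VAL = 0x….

[0] flags=0010 → (cmp)
[1] flags=0010 LT?F → skip
[2] flags=0010 HI?T → r0=0x52
[3] flags=0011 → (cmp)
[4] flags=0011 LE?T → r3=0x7c
[5] flags=0011 MI?F → skip

VAL = 0x52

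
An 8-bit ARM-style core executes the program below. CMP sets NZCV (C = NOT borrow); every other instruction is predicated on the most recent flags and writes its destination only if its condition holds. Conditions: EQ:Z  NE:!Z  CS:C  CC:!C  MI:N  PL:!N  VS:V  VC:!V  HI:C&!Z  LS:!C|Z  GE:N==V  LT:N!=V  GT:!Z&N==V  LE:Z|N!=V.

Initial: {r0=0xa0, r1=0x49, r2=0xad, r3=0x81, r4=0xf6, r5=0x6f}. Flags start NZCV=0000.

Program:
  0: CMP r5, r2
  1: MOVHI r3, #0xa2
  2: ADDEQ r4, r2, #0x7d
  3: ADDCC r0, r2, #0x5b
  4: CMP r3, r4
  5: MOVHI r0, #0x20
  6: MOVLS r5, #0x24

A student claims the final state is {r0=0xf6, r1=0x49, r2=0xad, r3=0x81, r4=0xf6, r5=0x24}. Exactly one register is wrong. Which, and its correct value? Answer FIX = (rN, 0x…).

0: ✓ CMP  NZCV=1001
1: · MOVHI
2: · ADDEQ
3: ✓ ADDCC  r0←0x08
4: ✓ CMP  NZCV=1000
5: · MOVHI
6: ✓ MOVLS  r5←0x24

FIX = (r0, 0x08)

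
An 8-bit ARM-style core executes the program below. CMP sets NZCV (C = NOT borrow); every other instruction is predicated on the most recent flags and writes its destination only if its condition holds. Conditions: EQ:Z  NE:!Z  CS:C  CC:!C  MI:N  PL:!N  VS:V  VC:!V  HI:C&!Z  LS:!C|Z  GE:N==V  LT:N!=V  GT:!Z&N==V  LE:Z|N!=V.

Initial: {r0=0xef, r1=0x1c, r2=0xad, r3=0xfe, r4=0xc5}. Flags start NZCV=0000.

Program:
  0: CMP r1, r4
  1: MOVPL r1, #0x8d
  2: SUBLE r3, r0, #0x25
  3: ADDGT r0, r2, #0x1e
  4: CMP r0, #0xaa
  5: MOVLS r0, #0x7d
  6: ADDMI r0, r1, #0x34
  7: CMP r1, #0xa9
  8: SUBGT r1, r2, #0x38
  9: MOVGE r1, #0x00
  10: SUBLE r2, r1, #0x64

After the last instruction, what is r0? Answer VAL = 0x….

0: ✓ CMP  NZCV=0000
1: ✓ MOVPL  r1←0x8d
2: · SUBLE
3: ✓ ADDGT  r0←0xcb
4: ✓ CMP  NZCV=0010
5: · MOVLS
6: · ADDMI
7: ✓ CMP  NZCV=1000
8: · SUBGT
9: · MOVGE
10: ✓ SUBLE  r2←0x29

VAL = 0xcb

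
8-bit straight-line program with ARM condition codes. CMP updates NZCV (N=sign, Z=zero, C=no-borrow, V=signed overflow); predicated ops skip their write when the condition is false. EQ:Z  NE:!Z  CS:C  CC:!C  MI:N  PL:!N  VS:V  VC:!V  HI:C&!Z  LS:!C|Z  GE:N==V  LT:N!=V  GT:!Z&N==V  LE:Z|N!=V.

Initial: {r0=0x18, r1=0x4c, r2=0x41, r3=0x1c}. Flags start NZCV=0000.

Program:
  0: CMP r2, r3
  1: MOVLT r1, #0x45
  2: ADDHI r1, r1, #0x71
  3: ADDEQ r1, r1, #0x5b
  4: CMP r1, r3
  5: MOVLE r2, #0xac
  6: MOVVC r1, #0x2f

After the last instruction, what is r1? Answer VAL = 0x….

VAL = 0x2f

0: ✓ CMP  NZCV=0010
1: · MOVLT
2: ✓ ADDHI  r1←0xbd
3: · ADDEQ
4: ✓ CMP  NZCV=1010
5: ✓ MOVLE  r2←0xac
6: ✓ MOVVC  r1←0x2f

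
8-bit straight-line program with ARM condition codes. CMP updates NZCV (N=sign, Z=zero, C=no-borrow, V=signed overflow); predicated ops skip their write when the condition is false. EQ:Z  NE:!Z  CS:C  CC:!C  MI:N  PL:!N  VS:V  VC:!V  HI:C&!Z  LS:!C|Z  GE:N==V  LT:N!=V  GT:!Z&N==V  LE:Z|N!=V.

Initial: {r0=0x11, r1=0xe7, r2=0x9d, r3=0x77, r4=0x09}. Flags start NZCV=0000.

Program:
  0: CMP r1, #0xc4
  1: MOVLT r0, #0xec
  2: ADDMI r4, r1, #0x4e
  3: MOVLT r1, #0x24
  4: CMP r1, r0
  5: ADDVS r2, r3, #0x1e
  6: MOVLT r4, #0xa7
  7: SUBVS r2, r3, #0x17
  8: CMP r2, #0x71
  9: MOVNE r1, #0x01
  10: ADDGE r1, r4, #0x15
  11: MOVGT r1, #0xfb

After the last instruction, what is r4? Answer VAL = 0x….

[0] flags=0010 → (cmp)
[1] flags=0010 LT?F → skip
[2] flags=0010 MI?F → skip
[3] flags=0010 LT?F → skip
[4] flags=1010 → (cmp)
[5] flags=1010 VS?F → skip
[6] flags=1010 LT?T → r4=0xa7
[7] flags=1010 VS?F → skip
[8] flags=0011 → (cmp)
[9] flags=0011 NE?T → r1=0x01
[10] flags=0011 GE?F → skip
[11] flags=0011 GT?F → skip

VAL = 0xa7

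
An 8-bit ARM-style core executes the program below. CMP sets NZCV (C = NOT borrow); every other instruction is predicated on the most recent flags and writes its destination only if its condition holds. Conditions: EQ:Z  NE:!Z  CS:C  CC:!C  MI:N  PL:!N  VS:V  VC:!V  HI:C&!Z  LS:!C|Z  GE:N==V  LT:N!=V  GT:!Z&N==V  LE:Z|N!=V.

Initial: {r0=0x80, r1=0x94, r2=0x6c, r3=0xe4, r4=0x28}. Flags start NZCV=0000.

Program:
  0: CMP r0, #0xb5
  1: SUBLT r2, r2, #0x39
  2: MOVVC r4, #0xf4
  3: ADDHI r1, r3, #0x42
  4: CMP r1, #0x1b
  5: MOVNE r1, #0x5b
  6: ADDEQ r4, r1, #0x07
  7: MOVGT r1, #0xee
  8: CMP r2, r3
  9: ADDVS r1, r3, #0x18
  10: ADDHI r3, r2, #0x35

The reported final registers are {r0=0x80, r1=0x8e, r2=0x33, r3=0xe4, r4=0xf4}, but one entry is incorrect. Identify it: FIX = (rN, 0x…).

[0] flags=1000 → (cmp)
[1] flags=1000 LT?T → r2=0x33
[2] flags=1000 VC?T → r4=0xf4
[3] flags=1000 HI?F → skip
[4] flags=0011 → (cmp)
[5] flags=0011 NE?T → r1=0x5b
[6] flags=0011 EQ?F → skip
[7] flags=0011 GT?F → skip
[8] flags=0000 → (cmp)
[9] flags=0000 VS?F → skip
[10] flags=0000 HI?F → skip

FIX = (r1, 0x5b)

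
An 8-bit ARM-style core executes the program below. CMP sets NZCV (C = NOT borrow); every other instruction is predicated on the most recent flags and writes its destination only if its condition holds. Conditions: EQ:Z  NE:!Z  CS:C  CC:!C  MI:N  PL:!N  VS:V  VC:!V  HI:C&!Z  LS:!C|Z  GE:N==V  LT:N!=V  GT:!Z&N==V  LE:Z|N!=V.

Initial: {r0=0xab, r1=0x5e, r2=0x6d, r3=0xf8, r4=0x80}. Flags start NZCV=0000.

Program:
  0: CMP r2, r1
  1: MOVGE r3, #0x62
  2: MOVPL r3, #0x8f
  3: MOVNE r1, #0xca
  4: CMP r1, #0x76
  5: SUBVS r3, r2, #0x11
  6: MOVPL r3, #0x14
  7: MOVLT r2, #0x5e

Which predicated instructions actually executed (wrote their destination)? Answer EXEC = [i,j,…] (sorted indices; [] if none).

EXEC = [1,2,3,5,6,7]

[0] flags=0010 → (cmp)
[1] flags=0010 GE?T → r3=0x62
[2] flags=0010 PL?T → r3=0x8f
[3] flags=0010 NE?T → r1=0xca
[4] flags=0011 → (cmp)
[5] flags=0011 VS?T → r3=0x5c
[6] flags=0011 PL?T → r3=0x14
[7] flags=0011 LT?T → r2=0x5e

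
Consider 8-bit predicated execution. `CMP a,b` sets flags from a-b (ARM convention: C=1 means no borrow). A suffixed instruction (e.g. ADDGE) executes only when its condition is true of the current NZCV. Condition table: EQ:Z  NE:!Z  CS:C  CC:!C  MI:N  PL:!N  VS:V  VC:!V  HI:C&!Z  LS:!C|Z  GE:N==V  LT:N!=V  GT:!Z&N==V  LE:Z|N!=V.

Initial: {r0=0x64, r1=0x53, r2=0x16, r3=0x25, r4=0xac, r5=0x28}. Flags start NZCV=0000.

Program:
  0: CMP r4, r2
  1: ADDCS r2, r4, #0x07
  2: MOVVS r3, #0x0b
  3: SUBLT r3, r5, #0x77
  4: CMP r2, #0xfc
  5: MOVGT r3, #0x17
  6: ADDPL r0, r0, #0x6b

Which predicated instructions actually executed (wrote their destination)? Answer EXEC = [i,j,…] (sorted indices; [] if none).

0: ✓ CMP  NZCV=1010
1: ✓ ADDCS  r2←0xb3
2: · MOVVS
3: ✓ SUBLT  r3←0xb1
4: ✓ CMP  NZCV=1000
5: · MOVGT
6: · ADDPL

EXEC = [1,3]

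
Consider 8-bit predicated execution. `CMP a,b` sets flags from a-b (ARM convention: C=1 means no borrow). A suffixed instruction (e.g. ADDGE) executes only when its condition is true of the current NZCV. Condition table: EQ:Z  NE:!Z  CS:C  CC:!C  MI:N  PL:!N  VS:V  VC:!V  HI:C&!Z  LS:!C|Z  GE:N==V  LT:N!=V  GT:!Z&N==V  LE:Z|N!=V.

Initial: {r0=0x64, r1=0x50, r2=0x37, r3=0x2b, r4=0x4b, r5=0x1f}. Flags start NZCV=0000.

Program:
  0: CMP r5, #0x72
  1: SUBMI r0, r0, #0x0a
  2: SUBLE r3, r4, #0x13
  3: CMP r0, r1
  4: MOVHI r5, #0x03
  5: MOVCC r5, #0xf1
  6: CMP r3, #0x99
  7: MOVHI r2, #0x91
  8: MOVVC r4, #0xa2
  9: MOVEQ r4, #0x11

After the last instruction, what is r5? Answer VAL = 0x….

[0] flags=1000 → (cmp)
[1] flags=1000 MI?T → r0=0x5a
[2] flags=1000 LE?T → r3=0x38
[3] flags=0010 → (cmp)
[4] flags=0010 HI?T → r5=0x03
[5] flags=0010 CC?F → skip
[6] flags=1001 → (cmp)
[7] flags=1001 HI?F → skip
[8] flags=1001 VC?F → skip
[9] flags=1001 EQ?F → skip

VAL = 0x03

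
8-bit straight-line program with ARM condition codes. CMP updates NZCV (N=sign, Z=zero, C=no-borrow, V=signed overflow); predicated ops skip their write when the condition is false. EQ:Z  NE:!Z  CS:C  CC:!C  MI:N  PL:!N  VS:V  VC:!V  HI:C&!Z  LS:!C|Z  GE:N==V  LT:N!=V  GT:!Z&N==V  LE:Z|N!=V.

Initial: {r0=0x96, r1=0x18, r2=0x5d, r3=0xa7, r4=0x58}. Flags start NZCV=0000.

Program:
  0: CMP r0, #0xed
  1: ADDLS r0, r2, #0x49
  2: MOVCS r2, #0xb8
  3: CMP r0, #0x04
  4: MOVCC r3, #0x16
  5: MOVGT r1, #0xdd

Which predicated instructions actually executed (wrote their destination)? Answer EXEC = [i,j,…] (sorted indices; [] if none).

0: ✓ CMP  NZCV=1000
1: ✓ ADDLS  r0←0xa6
2: · MOVCS
3: ✓ CMP  NZCV=1010
4: · MOVCC
5: · MOVGT

EXEC = [1]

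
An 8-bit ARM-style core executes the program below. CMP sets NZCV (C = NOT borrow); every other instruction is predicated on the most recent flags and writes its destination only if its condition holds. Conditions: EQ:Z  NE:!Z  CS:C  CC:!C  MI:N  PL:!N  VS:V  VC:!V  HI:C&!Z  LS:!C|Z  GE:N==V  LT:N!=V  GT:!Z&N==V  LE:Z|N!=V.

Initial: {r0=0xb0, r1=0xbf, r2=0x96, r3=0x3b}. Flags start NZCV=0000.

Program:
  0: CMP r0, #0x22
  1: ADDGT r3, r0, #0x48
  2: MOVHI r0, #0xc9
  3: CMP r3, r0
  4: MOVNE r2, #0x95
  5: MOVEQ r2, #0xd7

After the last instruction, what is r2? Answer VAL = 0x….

VAL = 0x95

[0] flags=1010 → (cmp)
[1] flags=1010 GT?F → skip
[2] flags=1010 HI?T → r0=0xc9
[3] flags=0000 → (cmp)
[4] flags=0000 NE?T → r2=0x95
[5] flags=0000 EQ?F → skip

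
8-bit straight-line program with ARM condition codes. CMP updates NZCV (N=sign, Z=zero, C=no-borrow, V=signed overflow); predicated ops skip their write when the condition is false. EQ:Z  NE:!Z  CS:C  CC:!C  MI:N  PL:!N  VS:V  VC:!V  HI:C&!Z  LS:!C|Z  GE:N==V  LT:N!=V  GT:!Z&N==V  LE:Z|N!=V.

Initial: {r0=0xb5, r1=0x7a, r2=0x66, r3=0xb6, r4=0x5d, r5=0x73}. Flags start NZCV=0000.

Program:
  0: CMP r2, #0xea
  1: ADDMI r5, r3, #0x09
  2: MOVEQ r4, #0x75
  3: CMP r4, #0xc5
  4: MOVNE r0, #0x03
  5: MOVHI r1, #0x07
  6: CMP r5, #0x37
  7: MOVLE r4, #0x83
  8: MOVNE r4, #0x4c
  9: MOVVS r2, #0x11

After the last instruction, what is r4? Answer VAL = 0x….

VAL = 0x4c

0: ✓ CMP  NZCV=0000
1: · ADDMI
2: · MOVEQ
3: ✓ CMP  NZCV=1001
4: ✓ MOVNE  r0←0x03
5: · MOVHI
6: ✓ CMP  NZCV=0010
7: · MOVLE
8: ✓ MOVNE  r4←0x4c
9: · MOVVS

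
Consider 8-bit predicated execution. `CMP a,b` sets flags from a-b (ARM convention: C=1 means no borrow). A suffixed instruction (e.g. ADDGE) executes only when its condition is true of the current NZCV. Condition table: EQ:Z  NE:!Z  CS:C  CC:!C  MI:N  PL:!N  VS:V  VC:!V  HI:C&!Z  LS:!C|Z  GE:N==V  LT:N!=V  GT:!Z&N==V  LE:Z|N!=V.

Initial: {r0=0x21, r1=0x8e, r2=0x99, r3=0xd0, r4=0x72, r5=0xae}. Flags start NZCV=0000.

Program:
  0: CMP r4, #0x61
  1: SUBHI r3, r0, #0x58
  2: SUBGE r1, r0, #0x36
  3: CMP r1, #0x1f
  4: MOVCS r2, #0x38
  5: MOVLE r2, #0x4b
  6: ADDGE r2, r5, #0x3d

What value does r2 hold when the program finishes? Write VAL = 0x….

0: ✓ CMP  NZCV=0010
1: ✓ SUBHI  r3←0xc9
2: ✓ SUBGE  r1←0xeb
3: ✓ CMP  NZCV=1010
4: ✓ MOVCS  r2←0x38
5: ✓ MOVLE  r2←0x4b
6: · ADDGE

VAL = 0x4b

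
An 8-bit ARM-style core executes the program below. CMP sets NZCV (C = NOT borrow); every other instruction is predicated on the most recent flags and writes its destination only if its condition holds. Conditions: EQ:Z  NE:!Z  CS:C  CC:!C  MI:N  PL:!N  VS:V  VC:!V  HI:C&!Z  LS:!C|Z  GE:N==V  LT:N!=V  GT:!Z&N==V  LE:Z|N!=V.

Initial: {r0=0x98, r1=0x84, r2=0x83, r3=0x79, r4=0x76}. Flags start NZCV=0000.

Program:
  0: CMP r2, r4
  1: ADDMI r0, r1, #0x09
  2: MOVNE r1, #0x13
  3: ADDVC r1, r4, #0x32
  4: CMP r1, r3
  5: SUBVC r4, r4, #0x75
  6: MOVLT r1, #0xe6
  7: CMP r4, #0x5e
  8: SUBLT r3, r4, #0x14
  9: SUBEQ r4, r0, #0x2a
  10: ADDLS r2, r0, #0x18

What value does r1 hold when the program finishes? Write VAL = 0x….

0: ✓ CMP  NZCV=0011
1: · ADDMI
2: ✓ MOVNE  r1←0x13
3: · ADDVC
4: ✓ CMP  NZCV=1000
5: ✓ SUBVC  r4←0x01
6: ✓ MOVLT  r1←0xe6
7: ✓ CMP  NZCV=1000
8: ✓ SUBLT  r3←0xed
9: · SUBEQ
10: ✓ ADDLS  r2←0xb0

VAL = 0xe6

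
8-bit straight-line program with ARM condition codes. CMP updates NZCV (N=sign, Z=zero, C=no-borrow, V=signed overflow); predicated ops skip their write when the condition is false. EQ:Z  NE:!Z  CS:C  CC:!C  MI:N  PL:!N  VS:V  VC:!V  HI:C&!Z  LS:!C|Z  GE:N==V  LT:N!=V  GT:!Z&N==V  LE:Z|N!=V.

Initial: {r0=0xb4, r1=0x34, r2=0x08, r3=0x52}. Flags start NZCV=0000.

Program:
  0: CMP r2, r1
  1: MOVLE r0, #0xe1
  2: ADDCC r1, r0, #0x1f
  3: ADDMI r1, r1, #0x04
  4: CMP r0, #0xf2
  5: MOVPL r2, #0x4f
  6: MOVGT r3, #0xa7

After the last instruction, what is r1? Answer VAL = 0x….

VAL = 0x04

[0] flags=1000 → (cmp)
[1] flags=1000 LE?T → r0=0xe1
[2] flags=1000 CC?T → r1=0x00
[3] flags=1000 MI?T → r1=0x04
[4] flags=1000 → (cmp)
[5] flags=1000 PL?F → skip
[6] flags=1000 GT?F → skip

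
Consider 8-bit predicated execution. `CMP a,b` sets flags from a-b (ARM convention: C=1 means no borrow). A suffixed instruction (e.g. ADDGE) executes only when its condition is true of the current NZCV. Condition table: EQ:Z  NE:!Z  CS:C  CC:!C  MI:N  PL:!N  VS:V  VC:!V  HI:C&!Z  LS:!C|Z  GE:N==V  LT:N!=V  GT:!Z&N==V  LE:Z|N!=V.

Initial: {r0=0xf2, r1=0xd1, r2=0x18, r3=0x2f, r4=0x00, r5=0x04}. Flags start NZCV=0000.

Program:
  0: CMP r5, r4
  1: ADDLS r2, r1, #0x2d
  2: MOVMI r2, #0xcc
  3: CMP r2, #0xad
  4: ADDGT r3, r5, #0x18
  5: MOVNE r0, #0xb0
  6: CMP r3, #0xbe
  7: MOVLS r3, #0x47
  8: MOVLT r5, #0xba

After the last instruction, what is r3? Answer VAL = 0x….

[0] flags=0010 → (cmp)
[1] flags=0010 LS?F → skip
[2] flags=0010 MI?F → skip
[3] flags=0000 → (cmp)
[4] flags=0000 GT?T → r3=0x1c
[5] flags=0000 NE?T → r0=0xb0
[6] flags=0000 → (cmp)
[7] flags=0000 LS?T → r3=0x47
[8] flags=0000 LT?F → skip

VAL = 0x47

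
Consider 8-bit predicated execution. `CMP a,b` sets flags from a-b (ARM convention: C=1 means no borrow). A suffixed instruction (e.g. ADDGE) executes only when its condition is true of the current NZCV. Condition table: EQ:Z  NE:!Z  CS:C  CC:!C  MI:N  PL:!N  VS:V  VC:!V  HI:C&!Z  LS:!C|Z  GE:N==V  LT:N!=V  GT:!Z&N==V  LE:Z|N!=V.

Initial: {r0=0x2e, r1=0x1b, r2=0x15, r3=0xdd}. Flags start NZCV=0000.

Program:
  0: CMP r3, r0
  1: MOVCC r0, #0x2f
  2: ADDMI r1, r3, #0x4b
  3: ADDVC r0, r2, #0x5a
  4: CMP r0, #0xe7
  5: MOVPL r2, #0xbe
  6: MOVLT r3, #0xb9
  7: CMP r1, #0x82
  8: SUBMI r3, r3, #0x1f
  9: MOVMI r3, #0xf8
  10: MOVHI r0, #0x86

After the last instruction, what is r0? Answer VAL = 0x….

VAL = 0x6f

0: ✓ CMP  NZCV=1010
1: · MOVCC
2: ✓ ADDMI  r1←0x28
3: ✓ ADDVC  r0←0x6f
4: ✓ CMP  NZCV=1001
5: · MOVPL
6: · MOVLT
7: ✓ CMP  NZCV=1001
8: ✓ SUBMI  r3←0xbe
9: ✓ MOVMI  r3←0xf8
10: · MOVHI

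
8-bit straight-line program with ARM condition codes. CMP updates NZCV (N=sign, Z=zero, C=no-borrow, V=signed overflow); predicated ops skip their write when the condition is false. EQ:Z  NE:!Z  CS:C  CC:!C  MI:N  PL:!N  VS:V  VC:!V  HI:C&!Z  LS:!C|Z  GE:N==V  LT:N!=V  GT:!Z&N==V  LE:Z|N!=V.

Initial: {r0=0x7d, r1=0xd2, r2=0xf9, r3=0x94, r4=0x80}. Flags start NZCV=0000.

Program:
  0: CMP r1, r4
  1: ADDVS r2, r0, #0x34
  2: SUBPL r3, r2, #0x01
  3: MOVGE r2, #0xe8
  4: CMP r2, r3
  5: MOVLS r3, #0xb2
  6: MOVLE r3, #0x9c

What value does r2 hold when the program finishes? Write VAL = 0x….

0: ✓ CMP  NZCV=0010
1: · ADDVS
2: ✓ SUBPL  r3←0xf8
3: ✓ MOVGE  r2←0xe8
4: ✓ CMP  NZCV=1000
5: ✓ MOVLS  r3←0xb2
6: ✓ MOVLE  r3←0x9c

VAL = 0xe8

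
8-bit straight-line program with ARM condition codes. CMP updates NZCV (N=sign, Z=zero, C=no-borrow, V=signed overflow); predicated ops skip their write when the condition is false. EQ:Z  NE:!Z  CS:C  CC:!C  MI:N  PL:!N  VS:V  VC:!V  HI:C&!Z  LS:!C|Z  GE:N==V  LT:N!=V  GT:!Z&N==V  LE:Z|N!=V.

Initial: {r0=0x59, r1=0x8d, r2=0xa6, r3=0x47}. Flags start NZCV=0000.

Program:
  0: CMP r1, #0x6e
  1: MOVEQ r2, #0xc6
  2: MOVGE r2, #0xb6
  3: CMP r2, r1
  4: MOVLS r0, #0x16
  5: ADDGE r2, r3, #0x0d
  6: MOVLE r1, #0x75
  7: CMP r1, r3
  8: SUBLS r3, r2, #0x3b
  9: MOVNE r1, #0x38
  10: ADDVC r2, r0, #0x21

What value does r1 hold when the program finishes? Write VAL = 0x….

VAL = 0x38

[0] flags=0011 → (cmp)
[1] flags=0011 EQ?F → skip
[2] flags=0011 GE?F → skip
[3] flags=0010 → (cmp)
[4] flags=0010 LS?F → skip
[5] flags=0010 GE?T → r2=0x54
[6] flags=0010 LE?F → skip
[7] flags=0011 → (cmp)
[8] flags=0011 LS?F → skip
[9] flags=0011 NE?T → r1=0x38
[10] flags=0011 VC?F → skip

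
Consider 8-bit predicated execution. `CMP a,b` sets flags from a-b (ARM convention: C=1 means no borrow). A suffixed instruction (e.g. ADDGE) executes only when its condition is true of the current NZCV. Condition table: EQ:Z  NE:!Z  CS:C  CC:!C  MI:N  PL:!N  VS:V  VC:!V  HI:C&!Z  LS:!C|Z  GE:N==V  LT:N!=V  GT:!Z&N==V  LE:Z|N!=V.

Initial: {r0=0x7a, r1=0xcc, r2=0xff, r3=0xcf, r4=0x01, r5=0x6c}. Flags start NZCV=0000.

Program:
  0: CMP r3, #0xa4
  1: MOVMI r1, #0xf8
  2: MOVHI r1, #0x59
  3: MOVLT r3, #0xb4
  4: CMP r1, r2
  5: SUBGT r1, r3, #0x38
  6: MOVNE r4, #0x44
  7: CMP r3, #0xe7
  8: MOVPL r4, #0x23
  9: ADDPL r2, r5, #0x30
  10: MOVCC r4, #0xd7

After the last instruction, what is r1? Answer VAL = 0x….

VAL = 0x97

[0] flags=0010 → (cmp)
[1] flags=0010 MI?F → skip
[2] flags=0010 HI?T → r1=0x59
[3] flags=0010 LT?F → skip
[4] flags=0000 → (cmp)
[5] flags=0000 GT?T → r1=0x97
[6] flags=0000 NE?T → r4=0x44
[7] flags=1000 → (cmp)
[8] flags=1000 PL?F → skip
[9] flags=1000 PL?F → skip
[10] flags=1000 CC?T → r4=0xd7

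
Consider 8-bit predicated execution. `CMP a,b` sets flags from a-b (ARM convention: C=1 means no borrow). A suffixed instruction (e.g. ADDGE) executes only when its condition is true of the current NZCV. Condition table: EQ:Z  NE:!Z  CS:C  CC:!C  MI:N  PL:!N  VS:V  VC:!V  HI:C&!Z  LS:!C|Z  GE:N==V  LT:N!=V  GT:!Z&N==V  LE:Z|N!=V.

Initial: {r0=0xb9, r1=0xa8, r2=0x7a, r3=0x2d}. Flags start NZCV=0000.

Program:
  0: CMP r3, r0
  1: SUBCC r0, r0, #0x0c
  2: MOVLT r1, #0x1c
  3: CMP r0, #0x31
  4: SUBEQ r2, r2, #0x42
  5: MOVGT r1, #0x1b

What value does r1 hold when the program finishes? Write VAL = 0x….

0: ✓ CMP  NZCV=0000
1: ✓ SUBCC  r0←0xad
2: · MOVLT
3: ✓ CMP  NZCV=0011
4: · SUBEQ
5: · MOVGT

VAL = 0xa8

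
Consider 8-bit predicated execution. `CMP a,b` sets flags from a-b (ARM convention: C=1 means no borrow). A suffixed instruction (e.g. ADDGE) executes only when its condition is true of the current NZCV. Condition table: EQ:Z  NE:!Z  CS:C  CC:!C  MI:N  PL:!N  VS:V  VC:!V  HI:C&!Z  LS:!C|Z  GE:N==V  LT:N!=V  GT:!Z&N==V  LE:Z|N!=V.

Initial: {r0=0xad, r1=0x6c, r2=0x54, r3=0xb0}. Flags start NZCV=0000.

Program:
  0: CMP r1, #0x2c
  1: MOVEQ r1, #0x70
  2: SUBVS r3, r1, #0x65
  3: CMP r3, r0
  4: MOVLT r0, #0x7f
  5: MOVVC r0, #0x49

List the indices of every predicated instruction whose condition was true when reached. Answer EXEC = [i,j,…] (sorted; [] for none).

[0] flags=0010 → (cmp)
[1] flags=0010 EQ?F → skip
[2] flags=0010 VS?F → skip
[3] flags=0010 → (cmp)
[4] flags=0010 LT?F → skip
[5] flags=0010 VC?T → r0=0x49

EXEC = [5]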